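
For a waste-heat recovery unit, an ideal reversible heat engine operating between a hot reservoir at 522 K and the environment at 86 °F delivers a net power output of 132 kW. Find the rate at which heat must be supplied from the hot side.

Q̇_H ≈ 314.8 kW

T_C = 86 °F → (86 − 32) × 5/9 = 30.00 °C = 303.15 K.
η_rev = 1 − T_C/T_H = 1 − 303.15/522.00 = 0.4193.
Q_H = W/η = 132/0.4193 = 314.8 kW.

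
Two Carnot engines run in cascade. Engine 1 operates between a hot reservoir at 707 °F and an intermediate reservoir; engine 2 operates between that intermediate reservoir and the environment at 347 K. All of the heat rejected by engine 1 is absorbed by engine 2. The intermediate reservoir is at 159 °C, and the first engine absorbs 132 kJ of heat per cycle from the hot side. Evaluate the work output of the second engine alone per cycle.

W₂ ≈ 17.3 kJ

T_H = 707 °F → (707 − 32) × 5/9 = 375.00 °C = 648.15 K.
T_m = 159 °C → 159 + 273.15 = 432.15 K.
Heat entering the second stage: Q_m = Q_H·(T_m/T_H) = 132 × 432.15/648.15 = 88.0 kJ.
Second-stage efficiency η₂ = 1 − T_C/T_m = 1 − 347.00/432.15 = 0.1970, so W₂ = η₂·Q_m = 17.3 kJ.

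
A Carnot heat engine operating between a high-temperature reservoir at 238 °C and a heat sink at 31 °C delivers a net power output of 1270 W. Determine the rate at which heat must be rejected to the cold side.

Q̇_C ≈ 1870 W

T_H = 238 °C → 238 + 273.15 = 511.15 K.
T_C = 31 °C → 31 + 273.15 = 304.15 K.
For a reversible engine, η = 1 − T_C/T_H = 1 − 304.15/511.15 = 0.4050.
Since Q_C/Q_H = T_C/T_H and Q_H = W/η, Q_C = W·T_C/(T_H − T_C) = 1270 × 304.15/207.00 = 1870 W.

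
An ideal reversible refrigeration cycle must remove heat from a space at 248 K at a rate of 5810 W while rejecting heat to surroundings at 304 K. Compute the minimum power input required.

Ẇ_in ≈ 1310 W

The reversible coefficient of performance is COP_R = T_C/(T_H − T_C) = 248.00/56.00 = 4.4286.
W = Q_C/COP_R = 5810/4.4286 = 1310 W.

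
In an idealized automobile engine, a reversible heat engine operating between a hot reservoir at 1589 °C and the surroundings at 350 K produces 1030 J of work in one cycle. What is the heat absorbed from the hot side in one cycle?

Q_H ≈ 1268 J

T_H = 1589 °C → 1589 + 273.15 = 1862.15 K.
The Carnot efficiency is η = 1 − T_C/T_H = 1 − 350.00/1862.15 = 0.8120.
Q_H = W/η = 1030/0.8120 = 1268 J.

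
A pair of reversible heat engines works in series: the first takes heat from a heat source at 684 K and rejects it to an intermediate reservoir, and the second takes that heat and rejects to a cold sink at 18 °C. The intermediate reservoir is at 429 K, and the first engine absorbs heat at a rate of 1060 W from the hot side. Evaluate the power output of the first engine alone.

Ẇ₁ ≈ 395.2 W

T_C = 18 °C → 18 + 273.15 = 291.15 K.
First-stage efficiency η₁ = 1 − T_m/T_H = 1 − 429.00/684.00 = 0.3728.
W₁ = η₁·Q_H = 0.3728 × 1060 = 395.2 W.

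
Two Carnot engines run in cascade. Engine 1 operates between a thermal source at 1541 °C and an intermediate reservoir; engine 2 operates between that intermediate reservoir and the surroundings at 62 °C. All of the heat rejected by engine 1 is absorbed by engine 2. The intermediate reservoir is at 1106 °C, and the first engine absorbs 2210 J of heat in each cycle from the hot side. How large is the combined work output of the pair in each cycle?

T_H = 1541 °C → 1541 + 273.15 = 1814.15 K.
T_C = 62 °C → 62 + 273.15 = 335.15 K.
Two reversible stages in series are equivalent to a single Carnot engine between T_H and T_C, so η_total = 1 − T_C/T_H = 1 − 335.15/1814.15 = 0.8153.
W_total = η_total · Q_H = 0.8153 × 2210 = 1800 J.

W_total ≈ 1800 J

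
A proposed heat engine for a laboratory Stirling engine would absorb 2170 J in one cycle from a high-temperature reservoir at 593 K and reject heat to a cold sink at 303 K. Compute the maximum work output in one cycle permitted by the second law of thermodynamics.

W_max ≈ 1060 J

No engine can exceed the Carnot limit: η_max = 1 − T_C/T_H = 1 − 303.00/593.00 = 0.4890.
W_max = η_max · Q_H = 0.4890 × 2170 = 1060 J.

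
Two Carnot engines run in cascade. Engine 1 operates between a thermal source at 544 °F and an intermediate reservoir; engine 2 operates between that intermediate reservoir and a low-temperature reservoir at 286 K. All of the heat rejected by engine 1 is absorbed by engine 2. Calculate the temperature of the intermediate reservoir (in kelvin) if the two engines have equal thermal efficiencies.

T_m ≈ 399 K

T_H = 544 °F → (544 − 32) × 5/9 = 284.44 °C = 557.59 K.
Equal efficiencies require 1 − T_m/T_H = 1 − T_C/T_m, i.e. T_m/T_H = T_C/T_m, so T_m = √(T_H·T_C) = √(557.59 × 286.00) = 399 K.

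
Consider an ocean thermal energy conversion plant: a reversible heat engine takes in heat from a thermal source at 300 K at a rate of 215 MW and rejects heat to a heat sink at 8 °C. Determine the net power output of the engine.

T_C = 8 °C → 8 + 273.15 = 281.15 K.
The Carnot efficiency is η = 1 − T_C/T_H = 1 − 281.15/300.00 = 0.0628.
W = η·Q_H = 0.0628 × 215 = 13.51 MW.

Ẇ ≈ 13.51 MW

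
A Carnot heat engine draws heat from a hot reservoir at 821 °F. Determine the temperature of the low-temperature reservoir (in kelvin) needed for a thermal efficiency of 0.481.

T_C ≈ 369 K

T_H = 821 °F → (821 − 32) × 5/9 = 438.33 °C = 711.48 K.
From η = 1 − T_C/T_H, T_C = T_H·(1 − η) = 711.48 × (1 − 0.481) = 369 K.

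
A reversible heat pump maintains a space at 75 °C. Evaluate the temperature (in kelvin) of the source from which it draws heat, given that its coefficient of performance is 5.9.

T_C ≈ 289 K

T_H = 75 °C → 75 + 273.15 = 348.15 K.
COP_HP = T_H/(T_H − T_C) ⇒ T_C = T_H·(COP_HP − 1)/COP_HP = 348.15 × (5.9 − 1)/5.9 = 289 K.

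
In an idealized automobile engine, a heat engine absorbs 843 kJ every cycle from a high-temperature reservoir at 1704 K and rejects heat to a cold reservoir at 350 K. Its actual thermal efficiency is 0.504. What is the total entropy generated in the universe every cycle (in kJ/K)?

W = η·Q_H = 0.504 × 843 = 424.9 kJ, so Q_C = Q_H − W = 418.1 kJ.
Entropy balance on the reservoirs: −Q_H/T_H = -0.4947 kJ/K, +Q_C/T_C = 1.195 kJ/K.
ΔS_univ = −Q_H/T_H + Q_C/T_C = 0.700 kJ/K (> 0, since η = 0.504 < η_Carnot = 0.795).

ΔS_univ ≈ 0.700 kJ/K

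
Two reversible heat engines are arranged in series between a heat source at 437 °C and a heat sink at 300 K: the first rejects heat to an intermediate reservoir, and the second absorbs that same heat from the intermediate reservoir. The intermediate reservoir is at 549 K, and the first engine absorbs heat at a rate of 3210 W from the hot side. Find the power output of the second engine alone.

T_H = 437 °C → 437 + 273.15 = 710.15 K.
Heat entering the second stage: Q_m = Q_H·(T_m/T_H) = 3210 × 549.00/710.15 = 2480 W.
Second-stage efficiency η₂ = 1 − T_C/T_m = 1 − 300.00/549.00 = 0.4536, so W₂ = η₂·Q_m = 1130 W.

Ẇ₂ ≈ 1130 W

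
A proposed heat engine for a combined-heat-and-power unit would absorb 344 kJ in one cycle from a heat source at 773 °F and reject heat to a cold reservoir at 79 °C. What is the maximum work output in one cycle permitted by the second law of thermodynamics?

W_max ≈ 167 kJ

T_H = 773 °F → (773 − 32) × 5/9 = 411.67 °C = 684.82 K.
T_C = 79 °C → 79 + 273.15 = 352.15 K.
The second-law ceiling is the Carnot efficiency, η_max = 1 − T_C/T_H = 1 − 352.15/684.82 = 0.4858.
W_max = η_max · Q_H = 0.4858 × 344 = 167 kJ.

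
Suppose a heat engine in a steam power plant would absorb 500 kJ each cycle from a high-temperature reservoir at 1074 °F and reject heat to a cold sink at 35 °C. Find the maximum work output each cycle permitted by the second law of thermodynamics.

W_max ≈ 319 kJ

T_H = 1074 °F → (1074 − 32) × 5/9 = 578.89 °C = 852.04 K.
T_C = 35 °C → 35 + 273.15 = 308.15 K.
The second-law ceiling is the Carnot efficiency, η_max = 1 − T_C/T_H = 1 − 308.15/852.04 = 0.6383.
W_max = η_max · Q_H = 0.6383 × 500 = 319 kJ.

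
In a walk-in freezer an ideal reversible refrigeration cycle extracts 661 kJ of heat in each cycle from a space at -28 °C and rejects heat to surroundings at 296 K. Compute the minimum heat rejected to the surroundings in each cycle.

T_C = -28 °C → -28 + 273.15 = 245.15 K.
For a reversible cycle Q_H/Q_C = T_H/T_C, so Q_H = Q_C·T_H/T_C = 661 × 296.00/245.15 = 798 kJ.

Q_H ≈ 798 kJ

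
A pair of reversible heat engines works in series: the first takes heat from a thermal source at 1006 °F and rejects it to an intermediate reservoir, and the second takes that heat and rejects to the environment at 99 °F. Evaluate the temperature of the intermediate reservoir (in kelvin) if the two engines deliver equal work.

T_H = 1006 °F → (1006 − 32) × 5/9 = 541.11 °C = 814.26 K.
T_C = 99 °F → (99 − 32) × 5/9 = 37.22 °C = 310.37 K.
For reversible stages Q_m = Q_H·(T_m/T_H). Setting W₁ = Q_H(1 − T_m/T_H) equal to W₂ = Q_m(1 − T_C/T_m) = Q_H·(T_m − T_C)/T_H gives T_H − T_m = T_m − T_C, so T_m = (T_H + T_C)/2 = (814.26 + 310.37)/2 = 562 K.

T_m ≈ 562 K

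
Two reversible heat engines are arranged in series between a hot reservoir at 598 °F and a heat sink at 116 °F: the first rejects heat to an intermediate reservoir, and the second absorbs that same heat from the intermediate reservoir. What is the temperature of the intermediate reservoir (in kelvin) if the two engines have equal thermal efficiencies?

T_H = 598 °F → (598 − 32) × 5/9 = 314.44 °C = 587.59 K.
T_C = 116 °F → (116 − 32) × 5/9 = 46.67 °C = 319.82 K.
Equal efficiencies require 1 − T_m/T_H = 1 − T_C/T_m, i.e. T_m/T_H = T_C/T_m, so T_m = √(T_H·T_C) = √(587.59 × 319.82) = 434 K.

T_m ≈ 434 K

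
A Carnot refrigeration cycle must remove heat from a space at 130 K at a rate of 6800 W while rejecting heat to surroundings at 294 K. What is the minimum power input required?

The reversible coefficient of performance is COP_R = T_C/(T_H − T_C) = 130.00/164.00 = 0.7927.
W = Q_C/COP_R = 6800/0.7927 = 8580 W.

Ẇ_in ≈ 8580 W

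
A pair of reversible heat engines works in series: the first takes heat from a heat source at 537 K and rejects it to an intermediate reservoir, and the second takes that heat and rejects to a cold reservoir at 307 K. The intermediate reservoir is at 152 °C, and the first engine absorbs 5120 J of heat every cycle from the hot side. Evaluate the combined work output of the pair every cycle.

Two reversible stages in series are equivalent to a single Carnot engine between T_H and T_C, so η_total = 1 − T_C/T_H = 1 − 307.00/537.00 = 0.4283.
W_total = η_total · Q_H = 0.4283 × 5120 = 2193 J.

W_total ≈ 2193 J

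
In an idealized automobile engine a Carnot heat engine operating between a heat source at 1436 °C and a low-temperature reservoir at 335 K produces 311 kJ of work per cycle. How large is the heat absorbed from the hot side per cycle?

T_H = 1436 °C → 1436 + 273.15 = 1709.15 K.
Carnot efficiency: η = 1 − T_C/T_H = 1 − 335.00/1709.15 = 0.8040.
Q_H = W/η = 311/0.8040 = 387 kJ.

Q_H ≈ 387 kJ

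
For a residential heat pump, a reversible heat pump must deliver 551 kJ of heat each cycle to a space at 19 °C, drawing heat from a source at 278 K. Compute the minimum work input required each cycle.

W_in ≈ 26.7 kJ

T_H = 19 °C → 19 + 273.15 = 292.15 K.
The Carnot heat-pump COP is COP_HP = T_H/(T_H − T_C) = 292.15/14.15 = 20.6466.
W = Q_H/COP_HP = 551/20.6466 = 26.7 kJ.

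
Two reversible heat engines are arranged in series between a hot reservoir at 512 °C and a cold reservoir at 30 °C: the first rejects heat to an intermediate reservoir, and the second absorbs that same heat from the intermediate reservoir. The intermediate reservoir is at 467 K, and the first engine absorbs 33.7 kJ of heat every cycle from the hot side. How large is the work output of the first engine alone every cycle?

W₁ ≈ 13.7 kJ

T_H = 512 °C → 512 + 273.15 = 785.15 K.
T_C = 30 °C → 30 + 273.15 = 303.15 K.
First-stage efficiency η₁ = 1 − T_m/T_H = 1 − 467.00/785.15 = 0.4052.
W₁ = η₁·Q_H = 0.4052 × 33.7 = 13.7 kJ.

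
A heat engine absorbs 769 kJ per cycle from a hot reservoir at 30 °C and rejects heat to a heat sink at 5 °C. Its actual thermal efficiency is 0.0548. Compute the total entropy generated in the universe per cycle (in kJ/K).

ΔS_univ ≈ 0.0765 kJ/K

T_H = 30 °C → 30 + 273.15 = 303.15 K.
T_C = 5 °C → 5 + 273.15 = 278.15 K.
W = η·Q_H = 0.0548 × 769 = 42.14 kJ, so Q_C = Q_H − W = 726.9 kJ.
Reservoir entropy changes: ΔS_H = −Q_H/T_H = −769/303.15 = -2.537 kJ/K and ΔS_C = +Q_C/T_C = 726.9/278.15 = 2.613 kJ/K.
ΔS_univ = −Q_H/T_H + Q_C/T_C = 0.0765 kJ/K (> 0, since η = 0.0548 < η_Carnot = 0.082).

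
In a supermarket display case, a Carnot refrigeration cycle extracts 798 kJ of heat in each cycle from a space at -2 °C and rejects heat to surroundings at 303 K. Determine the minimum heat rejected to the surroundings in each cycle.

Q_H ≈ 892 kJ

T_C = -2 °C → -2 + 273.15 = 271.15 K.
For a reversible cycle Q_H/Q_C = T_H/T_C, so Q_H = Q_C·T_H/T_C = 798 × 303.00/271.15 = 892 kJ.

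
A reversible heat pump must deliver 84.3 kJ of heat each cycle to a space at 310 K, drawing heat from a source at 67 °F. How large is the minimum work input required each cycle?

W_in ≈ 4.73 kJ

T_C = 67 °F → (67 − 32) × 5/9 = 19.44 °C = 292.59 K.
Reversible heating COP: COP_HP = T_H/(T_H − T_C) = 310.00/17.41 = 17.8104.
W = Q_H/COP_HP = 84.3/17.8104 = 4.73 kJ.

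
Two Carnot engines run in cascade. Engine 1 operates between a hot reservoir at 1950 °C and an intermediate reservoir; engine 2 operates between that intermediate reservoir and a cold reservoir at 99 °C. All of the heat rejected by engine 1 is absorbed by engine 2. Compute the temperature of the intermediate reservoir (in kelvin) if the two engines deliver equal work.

T_m ≈ 1300 K

T_H = 1950 °C → 1950 + 273.15 = 2223.15 K.
T_C = 99 °C → 99 + 273.15 = 372.15 K.
For reversible stages Q_m = Q_H·(T_m/T_H). Setting W₁ = Q_H(1 − T_m/T_H) equal to W₂ = Q_m(1 − T_C/T_m) = Q_H·(T_m − T_C)/T_H gives T_H − T_m = T_m − T_C, so T_m = (T_H + T_C)/2 = (2223.15 + 372.15)/2 = 1300 K.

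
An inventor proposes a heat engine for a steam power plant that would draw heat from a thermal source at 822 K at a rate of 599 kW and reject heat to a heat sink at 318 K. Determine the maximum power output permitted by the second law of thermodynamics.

The upper bound on efficiency is η_max = 1 − T_C/T_H = 1 − 318.00/822.00 = 0.6131.
W_max = η_max · Q_H = 0.6131 × 599 = 367 kW.

Ẇ_max ≈ 367 kW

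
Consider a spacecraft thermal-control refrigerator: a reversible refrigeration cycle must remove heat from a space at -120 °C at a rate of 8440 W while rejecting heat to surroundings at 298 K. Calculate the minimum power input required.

T_C = -120 °C → -120 + 273.15 = 153.15 K.
Carnot COP: COP_R = T_C/(T_H − T_C) = 153.15/144.85 = 1.0573.
W = Q_C/COP_R = 8440/1.0573 = 7980 W.

Ẇ_in ≈ 7980 W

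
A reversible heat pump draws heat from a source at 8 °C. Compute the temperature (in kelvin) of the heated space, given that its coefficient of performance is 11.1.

T_C = 8 °C → 8 + 273.15 = 281.15 K.
COP_HP = T_H/(T_H − T_C) ⇒ T_H = T_C·COP_HP/(COP_HP − 1) = 281.15 × 11.1/(11.1 − 1) = 309 K.

T_H ≈ 309 K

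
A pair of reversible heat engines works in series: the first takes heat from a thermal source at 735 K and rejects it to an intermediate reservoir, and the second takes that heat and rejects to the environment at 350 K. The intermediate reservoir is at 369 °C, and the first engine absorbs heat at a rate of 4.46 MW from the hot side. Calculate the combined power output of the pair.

Ẇ_total ≈ 2.34 MW

Two reversible stages in series are equivalent to a single Carnot engine between T_H and T_C, so η_total = 1 − T_C/T_H = 1 − 350.00/735.00 = 0.5238.
W_total = η_total · Q_H = 0.5238 × 4.46 = 2.34 MW.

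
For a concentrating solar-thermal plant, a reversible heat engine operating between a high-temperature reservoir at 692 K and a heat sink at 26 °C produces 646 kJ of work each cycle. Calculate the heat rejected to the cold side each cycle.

T_C = 26 °C → 26 + 273.15 = 299.15 K.
The Carnot efficiency is η = 1 − T_C/T_H = 1 − 299.15/692.00 = 0.5677.
Since Q_C/Q_H = T_C/T_H and Q_H = W/η, Q_C = W·T_C/(T_H − T_C) = 646 × 299.15/392.85 = 491.9 kJ.

Q_C ≈ 491.9 kJ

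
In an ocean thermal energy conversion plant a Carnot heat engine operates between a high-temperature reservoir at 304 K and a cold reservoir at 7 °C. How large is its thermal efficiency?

T_C = 7 °C → 7 + 273.15 = 280.15 K.
The Carnot efficiency is η = 1 − T_C/T_H = 1 − 280.15/304.00 = 0.0785.

η ≈ 0.0785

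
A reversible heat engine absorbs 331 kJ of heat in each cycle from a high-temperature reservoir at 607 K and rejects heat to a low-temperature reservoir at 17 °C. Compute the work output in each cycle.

T_C = 17 °C → 17 + 273.15 = 290.15 K.
η_rev = 1 − T_C/T_H = 1 − 290.15/607.00 = 0.5220.
W = η·Q_H = 0.5220 × 331 = 172.8 kJ.

W ≈ 172.8 kJ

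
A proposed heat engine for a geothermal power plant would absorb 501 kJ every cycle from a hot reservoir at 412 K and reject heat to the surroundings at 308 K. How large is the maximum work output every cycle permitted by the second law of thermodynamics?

The second-law ceiling is the Carnot efficiency, η_max = 1 − T_C/T_H = 1 − 308.00/412.00 = 0.2524.
W_max = η_max · Q_H = 0.2524 × 501 = 126.5 kJ.

W_max ≈ 126.5 kJ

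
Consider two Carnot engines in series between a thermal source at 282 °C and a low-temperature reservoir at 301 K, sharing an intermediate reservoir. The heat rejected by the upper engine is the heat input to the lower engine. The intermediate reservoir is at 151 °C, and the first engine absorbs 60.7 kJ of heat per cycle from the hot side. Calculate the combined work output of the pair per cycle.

W_total ≈ 27.8 kJ

T_H = 282 °C → 282 + 273.15 = 555.15 K.
Two reversible stages in series are equivalent to a single Carnot engine between T_H and T_C, so η_total = 1 − T_C/T_H = 1 − 301.00/555.15 = 0.4578.
W_total = η_total · Q_H = 0.4578 × 60.7 = 27.8 kJ.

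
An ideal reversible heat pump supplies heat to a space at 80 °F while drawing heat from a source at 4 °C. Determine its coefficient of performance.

COP_HP ≈ 13.2

T_H = 80 °F → (80 − 32) × 5/9 = 26.67 °C = 299.82 K.
T_C = 4 °C → 4 + 273.15 = 277.15 K.
For a reversible heat pump, COP_HP = T_H/(T_H − T_C) = 299.82/(299.82 − 277.15) = 13.2.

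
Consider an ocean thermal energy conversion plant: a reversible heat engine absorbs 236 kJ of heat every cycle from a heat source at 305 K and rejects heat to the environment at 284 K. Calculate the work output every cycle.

W ≈ 16.25 kJ

Since the cycle is reversible, η = 1 − T_C/T_H = 1 − 284.00/305.00 = 0.0689.
W = η·Q_H = 0.0689 × 236 = 16.25 kJ.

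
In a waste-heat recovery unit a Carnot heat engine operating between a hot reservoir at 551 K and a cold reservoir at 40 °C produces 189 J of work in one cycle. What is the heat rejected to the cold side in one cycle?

T_C = 40 °C → 40 + 273.15 = 313.15 K.
η_rev = 1 − T_C/T_H = 1 − 313.15/551.00 = 0.4317.
Since Q_C/Q_H = T_C/T_H and Q_H = W/η, Q_C = W·T_C/(T_H − T_C) = 189 × 313.15/237.85 = 248.8 J.

Q_C ≈ 248.8 J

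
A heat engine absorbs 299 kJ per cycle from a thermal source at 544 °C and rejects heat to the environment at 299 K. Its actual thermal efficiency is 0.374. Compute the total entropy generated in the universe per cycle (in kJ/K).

ΔS_univ ≈ 0.260 kJ/K

T_H = 544 °C → 544 + 273.15 = 817.15 K.
W = η·Q_H = 0.374 × 299 = 111.8 kJ, so Q_C = Q_H − W = 187.2 kJ.
The hot reservoir loses entropy Q_H/T_H = 299/817.15 = 0.3659 kJ/K; the cold reservoir gains Q_C/T_C = 187.2/299.00 = 0.6260 kJ/K.
ΔS_univ = −Q_H/T_H + Q_C/T_C = 0.260 kJ/K (> 0, since η = 0.374 < η_Carnot = 0.634).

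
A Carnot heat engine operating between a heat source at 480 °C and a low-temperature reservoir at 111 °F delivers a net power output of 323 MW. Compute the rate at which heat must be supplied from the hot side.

T_H = 480 °C → 480 + 273.15 = 753.15 K.
T_C = 111 °F → (111 − 32) × 5/9 = 43.89 °C = 317.04 K.
For a reversible engine, η = 1 − T_C/T_H = 1 − 317.04/753.15 = 0.5790.
Q_H = W/η = 323/0.5790 = 558 MW.

Q̇_H ≈ 558 MW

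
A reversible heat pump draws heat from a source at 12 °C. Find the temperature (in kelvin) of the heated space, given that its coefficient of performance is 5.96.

T_H ≈ 342.6 K

T_C = 12 °C → 12 + 273.15 = 285.15 K.
COP_HP = T_H/(T_H − T_C) ⇒ T_H = T_C·COP_HP/(COP_HP − 1) = 285.15 × 5.96/(5.96 − 1) = 342.6 K.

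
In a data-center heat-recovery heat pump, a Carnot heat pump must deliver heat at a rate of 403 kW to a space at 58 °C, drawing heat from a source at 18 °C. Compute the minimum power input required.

T_H = 58 °C → 58 + 273.15 = 331.15 K.
T_C = 18 °C → 18 + 273.15 = 291.15 K.
For a reversible heat pump, COP_HP = T_H/(T_H − T_C) = 331.15/40.00 = 8.2787.
W = Q_H/COP_HP = 403/8.2787 = 48.7 kW.

Ẇ_in ≈ 48.7 kW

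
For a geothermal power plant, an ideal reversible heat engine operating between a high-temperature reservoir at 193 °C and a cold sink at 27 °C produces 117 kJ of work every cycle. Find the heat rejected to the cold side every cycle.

T_H = 193 °C → 193 + 273.15 = 466.15 K.
T_C = 27 °C → 27 + 273.15 = 300.15 K.
η_rev = 1 − T_C/T_H = 1 − 300.15/466.15 = 0.3561.
Since Q_C/Q_H = T_C/T_H and Q_H = W/η, Q_C = W·T_C/(T_H − T_C) = 117 × 300.15/166.00 = 212 kJ.

Q_C ≈ 212 kJ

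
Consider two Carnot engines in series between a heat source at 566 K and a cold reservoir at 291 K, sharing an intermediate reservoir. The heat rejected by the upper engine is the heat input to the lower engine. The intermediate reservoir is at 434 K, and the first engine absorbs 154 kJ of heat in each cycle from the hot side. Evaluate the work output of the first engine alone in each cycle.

W₁ ≈ 35.9 kJ

First-stage efficiency η₁ = 1 − T_m/T_H = 1 − 434.00/566.00 = 0.2332.
W₁ = η₁·Q_H = 0.2332 × 154 = 35.9 kJ.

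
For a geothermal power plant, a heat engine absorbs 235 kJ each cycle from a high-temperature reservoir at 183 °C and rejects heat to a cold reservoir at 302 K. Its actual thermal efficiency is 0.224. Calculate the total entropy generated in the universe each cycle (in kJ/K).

ΔS_univ ≈ 0.0887 kJ/K

T_H = 183 °C → 183 + 273.15 = 456.15 K.
W = η·Q_H = 0.224 × 235 = 52.64 kJ, so Q_C = Q_H − W = 182.4 kJ.
Reservoir entropy changes: ΔS_H = −Q_H/T_H = −235/456.15 = -0.5152 kJ/K and ΔS_C = +Q_C/T_C = 182.4/302.00 = 0.6038 kJ/K.
ΔS_univ = −Q_H/T_H + Q_C/T_C = 0.0887 kJ/K (> 0, since η = 0.224 < η_Carnot = 0.338).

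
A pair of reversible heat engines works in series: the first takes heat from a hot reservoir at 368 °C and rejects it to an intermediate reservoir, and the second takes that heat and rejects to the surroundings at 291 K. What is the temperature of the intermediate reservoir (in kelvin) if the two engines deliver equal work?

T_m ≈ 466 K

T_H = 368 °C → 368 + 273.15 = 641.15 K.
For reversible stages Q_m = Q_H·(T_m/T_H). Setting W₁ = Q_H(1 − T_m/T_H) equal to W₂ = Q_m(1 − T_C/T_m) = Q_H·(T_m − T_C)/T_H gives T_H − T_m = T_m − T_C, so T_m = (T_H + T_C)/2 = (641.15 + 291.00)/2 = 466 K.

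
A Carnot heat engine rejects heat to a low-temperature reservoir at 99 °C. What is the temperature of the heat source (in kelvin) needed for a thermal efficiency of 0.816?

T_C = 99 °C → 99 + 273.15 = 372.15 K.
From η = 1 − T_C/T_H, solving for T_H gives T_H = T_C/(1 − η) = 372.15/(1 − 0.816) = 2020 K.

T_H ≈ 2020 K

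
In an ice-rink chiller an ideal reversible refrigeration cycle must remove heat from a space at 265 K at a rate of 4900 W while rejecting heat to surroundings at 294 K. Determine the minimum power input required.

The reversible coefficient of performance is COP_R = T_C/(T_H − T_C) = 265.00/29.00 = 9.1379.
W = Q_C/COP_R = 4900/9.1379 = 536.2 W.

Ẇ_in ≈ 536.2 W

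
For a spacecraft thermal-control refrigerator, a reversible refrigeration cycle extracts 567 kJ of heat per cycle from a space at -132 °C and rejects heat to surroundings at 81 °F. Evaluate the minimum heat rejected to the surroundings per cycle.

Q_H ≈ 1207 kJ

T_H = 81 °F → (81 − 32) × 5/9 = 27.22 °C = 300.37 K.
T_C = -132 °C → -132 + 273.15 = 141.15 K.
For a reversible cycle Q_H/Q_C = T_H/T_C, so Q_H = Q_C·T_H/T_C = 567 × 300.37/141.15 = 1207 kJ.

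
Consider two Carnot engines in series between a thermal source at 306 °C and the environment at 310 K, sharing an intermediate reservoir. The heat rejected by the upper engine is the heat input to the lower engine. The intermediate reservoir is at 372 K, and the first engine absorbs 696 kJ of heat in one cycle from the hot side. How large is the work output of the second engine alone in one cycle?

W₂ ≈ 74.5 kJ

T_H = 306 °C → 306 + 273.15 = 579.15 K.
Heat entering the second stage: Q_m = Q_H·(T_m/T_H) = 696 × 372.00/579.15 = 447 kJ.
Second-stage efficiency η₂ = 1 − T_C/T_m = 1 − 310.00/372.00 = 0.1667, so W₂ = η₂·Q_m = 74.5 kJ.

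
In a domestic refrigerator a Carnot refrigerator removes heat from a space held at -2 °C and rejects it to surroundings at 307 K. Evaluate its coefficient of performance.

COP_R ≈ 7.563

T_C = -2 °C → -2 + 273.15 = 271.15 K.
Carnot COP: COP_R = T_C/(T_H − T_C) = 271.15/(307.00 − 271.15) = 7.563.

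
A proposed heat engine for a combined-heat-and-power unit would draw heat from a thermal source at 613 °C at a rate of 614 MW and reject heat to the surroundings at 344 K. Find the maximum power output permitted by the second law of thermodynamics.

Ẇ_max ≈ 375.6 MW

T_H = 613 °C → 613 + 273.15 = 886.15 K.
The second-law ceiling is the Carnot efficiency, η_max = 1 − T_C/T_H = 1 − 344.00/886.15 = 0.6118.
W_max = η_max · Q_H = 0.6118 × 614 = 375.6 MW.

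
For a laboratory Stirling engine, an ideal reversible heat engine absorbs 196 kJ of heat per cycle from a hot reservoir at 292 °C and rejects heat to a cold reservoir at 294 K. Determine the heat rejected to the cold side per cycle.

Q_C ≈ 102 kJ

T_H = 292 °C → 292 + 273.15 = 565.15 K.
η_rev = 1 − T_C/T_H = 1 − 294.00/565.15 = 0.4798.
For a reversible cycle Q_C/Q_H = T_C/T_H, so Q_C = 196 × 294.00/565.15 = 102 kJ.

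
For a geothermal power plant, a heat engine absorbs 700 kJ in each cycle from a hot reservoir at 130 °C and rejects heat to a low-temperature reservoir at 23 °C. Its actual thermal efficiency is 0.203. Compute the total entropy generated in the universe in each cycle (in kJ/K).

T_H = 130 °C → 130 + 273.15 = 403.15 K.
T_C = 23 °C → 23 + 273.15 = 296.15 K.
W = η·Q_H = 0.203 × 700 = 142.1 kJ, so Q_C = Q_H − W = 557.9 kJ.
Reservoir entropy changes: ΔS_H = −Q_H/T_H = −700/403.15 = -1.736 kJ/K and ΔS_C = +Q_C/T_C = 557.9/296.15 = 1.884 kJ/K.
ΔS_univ = −Q_H/T_H + Q_C/T_C = 0.148 kJ/K (> 0, since η = 0.203 < η_Carnot = 0.265).

ΔS_univ ≈ 0.148 kJ/K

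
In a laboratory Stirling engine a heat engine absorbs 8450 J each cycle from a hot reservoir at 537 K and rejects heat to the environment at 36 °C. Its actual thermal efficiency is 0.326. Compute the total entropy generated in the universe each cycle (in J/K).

T_C = 36 °C → 36 + 273.15 = 309.15 K.
W = η·Q_H = 0.326 × 8450 = 2755 J, so Q_C = Q_H − W = 5695 J.
The hot reservoir loses entropy Q_H/T_H = 8450/537.00 = 15.74 J/K; the cold reservoir gains Q_C/T_C = 5695/309.15 = 18.42 J/K.
ΔS_univ = −Q_H/T_H + Q_C/T_C = 2.69 J/K (> 0, since η = 0.326 < η_Carnot = 0.424).

ΔS_univ ≈ 2.69 J/K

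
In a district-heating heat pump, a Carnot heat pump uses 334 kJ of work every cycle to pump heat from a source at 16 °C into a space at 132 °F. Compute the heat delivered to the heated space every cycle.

Q_H ≈ 2780 kJ

T_H = 132 °F → (132 − 32) × 5/9 = 55.56 °C = 328.71 K.
T_C = 16 °C → 16 + 273.15 = 289.15 K.
COP_HP = T_H/(T_H − T_C) = 328.71/39.56 = 8.3100.
Q_H = COP_HP · W = 8.3100 × 334 = 2780 kJ.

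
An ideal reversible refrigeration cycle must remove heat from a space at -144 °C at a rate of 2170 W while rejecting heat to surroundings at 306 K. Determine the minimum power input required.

Ẇ_in ≈ 2970 W

T_C = -144 °C → -144 + 273.15 = 129.15 K.
The reversible coefficient of performance is COP_R = T_C/(T_H − T_C) = 129.15/176.85 = 0.7303.
W = Q_C/COP_R = 2170/0.7303 = 2970 W.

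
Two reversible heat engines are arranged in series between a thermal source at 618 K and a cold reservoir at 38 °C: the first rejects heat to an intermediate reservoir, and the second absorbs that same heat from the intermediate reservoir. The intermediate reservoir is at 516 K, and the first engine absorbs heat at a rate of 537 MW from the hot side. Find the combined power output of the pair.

T_C = 38 °C → 38 + 273.15 = 311.15 K.
Two reversible stages in series are equivalent to a single Carnot engine between T_H and T_C, so η_total = 1 − T_C/T_H = 1 − 311.15/618.00 = 0.4965.
W_total = η_total · Q_H = 0.4965 × 537 = 267 MW.

Ẇ_total ≈ 267 MW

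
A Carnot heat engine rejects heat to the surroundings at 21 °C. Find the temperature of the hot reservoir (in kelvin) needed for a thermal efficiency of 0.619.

T_C = 21 °C → 21 + 273.15 = 294.15 K.
From η = 1 − T_C/T_H, solving for T_H gives T_H = T_C/(1 − η) = 294.15/(1 − 0.619) = 772.0 K.

T_H ≈ 772.0 K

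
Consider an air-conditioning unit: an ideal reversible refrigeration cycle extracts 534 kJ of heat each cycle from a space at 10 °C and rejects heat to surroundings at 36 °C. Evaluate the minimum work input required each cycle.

W_in ≈ 49.0 kJ

T_H = 36 °C → 36 + 273.15 = 309.15 K.
T_C = 10 °C → 10 + 273.15 = 283.15 K.
COP_R = T_C/(T_H − T_C) = 283.15/26.00 = 10.8904.
W = Q_C/COP_R = 534/10.8904 = 49.0 kJ.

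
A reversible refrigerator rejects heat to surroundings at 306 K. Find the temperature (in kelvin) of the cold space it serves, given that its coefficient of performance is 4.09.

COP_R = T_C/(T_H − T_C) ⇒ T_C = T_H·COP_R/(1 + COP_R) = 306.00 × 4.09/(1 + 4.09) = 246 K.

T_C ≈ 246 K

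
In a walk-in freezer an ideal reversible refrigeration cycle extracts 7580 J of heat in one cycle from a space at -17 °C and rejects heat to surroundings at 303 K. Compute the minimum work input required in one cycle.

T_C = -17 °C → -17 + 273.15 = 256.15 K.
For a reversible refrigerator, COP_R = T_C/(T_H − T_C) = 256.15/46.85 = 5.4674.
W = Q_C/COP_R = 7580/5.4674 = 1390 J.

W_in ≈ 1390 J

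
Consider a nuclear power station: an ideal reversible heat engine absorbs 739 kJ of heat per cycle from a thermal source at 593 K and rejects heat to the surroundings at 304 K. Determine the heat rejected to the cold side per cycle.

For a reversible engine, η = 1 − T_C/T_H = 1 − 304.00/593.00 = 0.4874.
For a reversible cycle Q_C/Q_H = T_C/T_H, so Q_C = 739 × 304.00/593.00 = 379 kJ.

Q_C ≈ 379 kJ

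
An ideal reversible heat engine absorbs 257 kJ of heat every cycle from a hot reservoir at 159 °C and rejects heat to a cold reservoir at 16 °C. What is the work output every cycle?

W ≈ 85.04 kJ

T_H = 159 °C → 159 + 273.15 = 432.15 K.
T_C = 16 °C → 16 + 273.15 = 289.15 K.
The Carnot efficiency is η = 1 − T_C/T_H = 1 − 289.15/432.15 = 0.3309.
W = η·Q_H = 0.3309 × 257 = 85.04 kJ.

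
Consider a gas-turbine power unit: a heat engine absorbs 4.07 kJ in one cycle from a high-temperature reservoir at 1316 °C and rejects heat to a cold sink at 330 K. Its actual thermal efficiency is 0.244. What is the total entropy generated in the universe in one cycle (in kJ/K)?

ΔS_univ ≈ 0.00676 kJ/K

T_H = 1316 °C → 1316 + 273.15 = 1589.15 K.
W = η·Q_H = 0.244 × 4.07 = 0.9931 kJ, so Q_C = Q_H − W = 3.077 kJ.
Reservoir entropy changes: ΔS_H = −Q_H/T_H = −4.07/1589.15 = -0.002561 kJ/K and ΔS_C = +Q_C/T_C = 3.077/330.00 = 0.009324 kJ/K.
ΔS_univ = −Q_H/T_H + Q_C/T_C = 0.00676 kJ/K (> 0, since η = 0.244 < η_Carnot = 0.792).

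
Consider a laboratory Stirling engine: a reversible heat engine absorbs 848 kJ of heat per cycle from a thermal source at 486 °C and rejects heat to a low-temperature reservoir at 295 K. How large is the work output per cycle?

T_H = 486 °C → 486 + 273.15 = 759.15 K.
η_rev = 1 − T_C/T_H = 1 − 295.00/759.15 = 0.6114.
W = η·Q_H = 0.6114 × 848 = 518.5 kJ.

W ≈ 518.5 kJ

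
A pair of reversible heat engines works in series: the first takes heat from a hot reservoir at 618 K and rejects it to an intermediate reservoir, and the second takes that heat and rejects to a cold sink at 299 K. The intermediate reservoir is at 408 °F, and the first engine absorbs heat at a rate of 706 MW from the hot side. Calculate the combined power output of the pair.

Ẇ_total ≈ 364 MW

Two reversible stages in series are equivalent to a single Carnot engine between T_H and T_C, so η_total = 1 − T_C/T_H = 1 − 299.00/618.00 = 0.5162.
W_total = η_total · Q_H = 0.5162 × 706 = 364 MW.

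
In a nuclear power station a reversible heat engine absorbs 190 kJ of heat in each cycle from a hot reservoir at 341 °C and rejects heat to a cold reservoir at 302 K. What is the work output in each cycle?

T_H = 341 °C → 341 + 273.15 = 614.15 K.
Carnot efficiency: η = 1 − T_C/T_H = 1 − 302.00/614.15 = 0.5083.
W = η·Q_H = 0.5083 × 190 = 96.6 kJ.

W ≈ 96.6 kJ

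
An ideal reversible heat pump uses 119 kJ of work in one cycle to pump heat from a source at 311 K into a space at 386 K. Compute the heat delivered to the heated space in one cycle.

Reversible heating COP: COP_HP = T_H/(T_H − T_C) = 386.00/75.00 = 5.1467.
Q_H = COP_HP · W = 5.1467 × 119 = 612.5 kJ.

Q_H ≈ 612.5 kJ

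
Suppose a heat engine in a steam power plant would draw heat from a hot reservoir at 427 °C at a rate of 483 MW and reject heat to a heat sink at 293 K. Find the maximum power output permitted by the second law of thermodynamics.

Ẇ_max ≈ 281 MW

T_H = 427 °C → 427 + 273.15 = 700.15 K.
No engine can exceed the Carnot limit: η_max = 1 − T_C/T_H = 1 − 293.00/700.15 = 0.5815.
W_max = η_max · Q_H = 0.5815 × 483 = 281 MW.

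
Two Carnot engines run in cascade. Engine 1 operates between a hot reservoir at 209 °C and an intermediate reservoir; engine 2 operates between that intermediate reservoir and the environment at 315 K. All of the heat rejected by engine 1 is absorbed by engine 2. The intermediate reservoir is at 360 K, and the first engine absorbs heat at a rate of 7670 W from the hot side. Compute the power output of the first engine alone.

Ẇ₁ ≈ 1943 W

T_H = 209 °C → 209 + 273.15 = 482.15 K.
First-stage efficiency η₁ = 1 − T_m/T_H = 1 − 360.00/482.15 = 0.2533.
W₁ = η₁·Q_H = 0.2533 × 7670 = 1943 W.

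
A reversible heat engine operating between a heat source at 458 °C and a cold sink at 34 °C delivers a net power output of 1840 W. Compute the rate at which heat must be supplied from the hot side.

Q̇_H ≈ 3173 W

T_H = 458 °C → 458 + 273.15 = 731.15 K.
T_C = 34 °C → 34 + 273.15 = 307.15 K.
Since the cycle is reversible, η = 1 − T_C/T_H = 1 − 307.15/731.15 = 0.5799.
Q_H = W/η = 1840/0.5799 = 3173 W.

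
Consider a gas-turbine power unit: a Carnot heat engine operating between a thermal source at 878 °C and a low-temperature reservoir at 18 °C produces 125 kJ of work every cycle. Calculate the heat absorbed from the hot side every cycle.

T_H = 878 °C → 878 + 273.15 = 1151.15 K.
T_C = 18 °C → 18 + 273.15 = 291.15 K.
Carnot efficiency: η = 1 − T_C/T_H = 1 − 291.15/1151.15 = 0.7471.
Q_H = W/η = 125/0.7471 = 167.3 kJ.

Q_H ≈ 167.3 kJ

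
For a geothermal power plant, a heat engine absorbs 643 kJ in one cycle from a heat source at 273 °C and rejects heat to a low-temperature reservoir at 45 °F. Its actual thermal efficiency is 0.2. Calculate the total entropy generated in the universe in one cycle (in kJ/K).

ΔS_univ ≈ 0.657 kJ/K

T_H = 273 °C → 273 + 273.15 = 546.15 K.
T_C = 45 °F → (45 − 32) × 5/9 = 7.22 °C = 280.37 K.
W = η·Q_H = 0.2 × 643 = 128.6 kJ, so Q_C = Q_H − W = 514.4 kJ.
The hot reservoir loses entropy Q_H/T_H = 643/546.15 = 1.177 kJ/K; the cold reservoir gains Q_C/T_C = 514.4/280.37 = 1.835 kJ/K.
ΔS_univ = −Q_H/T_H + Q_C/T_C = 0.657 kJ/K (> 0, since η = 0.2 < η_Carnot = 0.487).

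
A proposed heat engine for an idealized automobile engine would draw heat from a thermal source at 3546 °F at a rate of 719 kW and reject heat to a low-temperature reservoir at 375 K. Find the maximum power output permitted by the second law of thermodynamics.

T_H = 3546 °F → (3546 − 32) × 5/9 = 1952.22 °C = 2225.37 K.
No engine can exceed the Carnot limit: η_max = 1 − T_C/T_H = 1 − 375.00/2225.37 = 0.8315.
W_max = η_max · Q_H = 0.8315 × 719 = 598 kW.

Ẇ_max ≈ 598 kW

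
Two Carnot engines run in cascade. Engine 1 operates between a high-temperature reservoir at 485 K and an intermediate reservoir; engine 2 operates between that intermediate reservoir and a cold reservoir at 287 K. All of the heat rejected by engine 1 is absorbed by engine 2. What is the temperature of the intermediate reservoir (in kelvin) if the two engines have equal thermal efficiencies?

Equal efficiencies require 1 − T_m/T_H = 1 − T_C/T_m, i.e. T_m/T_H = T_C/T_m, so T_m = √(T_H·T_C) = √(485.00 × 287.00) = 373.1 K.

T_m ≈ 373.1 K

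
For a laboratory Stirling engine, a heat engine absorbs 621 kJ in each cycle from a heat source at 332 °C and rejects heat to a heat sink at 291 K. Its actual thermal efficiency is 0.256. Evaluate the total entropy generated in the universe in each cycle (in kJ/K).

T_H = 332 °C → 332 + 273.15 = 605.15 K.
W = η·Q_H = 0.256 × 621 = 159.0 kJ, so Q_C = Q_H − W = 462.0 kJ.
The hot reservoir loses entropy Q_H/T_H = 621/605.15 = 1.026 kJ/K; the cold reservoir gains Q_C/T_C = 462.0/291.00 = 1.588 kJ/K.
ΔS_univ = −Q_H/T_H + Q_C/T_C = 0.562 kJ/K (> 0, since η = 0.256 < η_Carnot = 0.519).

ΔS_univ ≈ 0.562 kJ/K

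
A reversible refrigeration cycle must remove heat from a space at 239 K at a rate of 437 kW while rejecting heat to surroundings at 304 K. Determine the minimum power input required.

Ẇ_in ≈ 119 kW

The reversible coefficient of performance is COP_R = T_C/(T_H − T_C) = 239.00/65.00 = 3.6769.
W = Q_C/COP_R = 437/3.6769 = 119 kW.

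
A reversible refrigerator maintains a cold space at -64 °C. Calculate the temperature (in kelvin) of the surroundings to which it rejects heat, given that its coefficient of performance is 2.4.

T_C = -64 °C → -64 + 273.15 = 209.15 K.
COP_R = T_C/(T_H − T_C) ⇒ T_H = T_C·(1 + 1/COP_R) = 209.15 × (1 + 1/2.4) = 296 K.

T_H ≈ 296 K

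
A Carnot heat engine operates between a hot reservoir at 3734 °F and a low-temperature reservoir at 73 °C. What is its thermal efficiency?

η ≈ 0.851

T_H = 3734 °F → (3734 − 32) × 5/9 = 2056.67 °C = 2329.82 K.
T_C = 73 °C → 73 + 273.15 = 346.15 K.
The Carnot efficiency is η = 1 − T_C/T_H = 1 − 346.15/2329.82 = 0.851.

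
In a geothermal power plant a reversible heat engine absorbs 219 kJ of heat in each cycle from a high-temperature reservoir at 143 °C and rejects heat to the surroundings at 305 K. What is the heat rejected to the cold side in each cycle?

T_H = 143 °C → 143 + 273.15 = 416.15 K.
For a reversible engine, η = 1 − T_C/T_H = 1 − 305.00/416.15 = 0.2671.
For a reversible cycle Q_C/Q_H = T_C/T_H, so Q_C = 219 × 305.00/416.15 = 160.5 kJ.

Q_C ≈ 160.5 kJ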